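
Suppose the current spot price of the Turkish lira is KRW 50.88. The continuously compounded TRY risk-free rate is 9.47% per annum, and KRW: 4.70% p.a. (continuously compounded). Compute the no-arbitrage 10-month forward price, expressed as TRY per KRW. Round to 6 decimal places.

0.020451

T = 10/12 years.
Growth of 1 KRW over T: e^(0.0470×10/12) = 1.0399438.
TRY growth factor: e^(0.0947×10/12) = 1.0821141.
CIP: F = S · (grow KRW)/(grow TRY) = 50.88 × 1.0399438/1.0821141 = 48.89719 KRW per TRY.
Quoted the other way: 1/48.89719 = 0.020451 TRY per KRW.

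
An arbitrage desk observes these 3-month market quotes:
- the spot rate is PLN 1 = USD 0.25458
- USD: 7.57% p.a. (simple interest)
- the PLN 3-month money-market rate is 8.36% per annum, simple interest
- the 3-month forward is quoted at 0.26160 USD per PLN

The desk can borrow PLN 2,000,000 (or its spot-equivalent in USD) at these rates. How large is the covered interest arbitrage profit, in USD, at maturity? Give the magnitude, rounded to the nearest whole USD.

T = 3/12 years.
Route A — deposit PLN, sell forward: 2,000,000 × 1.020900 × 0.26160 = USD 534,134.88.
Route B — convert at spot, deposit USD: 2,000,000 × 0.25458 × 1.018925 = USD 518,795.85.
The quoted forward overvalues PLN, so borrow USD, buy PLN at spot, deposit the PLN at 8.36%, and sell the proceeds forward at 0.26160.
Arbitrage profit = |534,134.88 − 518,795.85| = USD 15,339.

USD 15,339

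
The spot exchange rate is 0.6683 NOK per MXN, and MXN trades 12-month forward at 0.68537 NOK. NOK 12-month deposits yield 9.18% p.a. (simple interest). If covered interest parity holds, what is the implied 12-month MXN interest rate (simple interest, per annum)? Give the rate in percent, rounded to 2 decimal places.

6.46%

T = 1 year.
CIP gives F = S · g_NOK/g_MXN, so g_NOK/g_MXN = 0.68537/0.6683 = 1.0255424.
NOK growth factor: 1 + 0.0918×1 = 1.091800.
Hence g_MXN = 1.0646074.
r = (1.0646074 − 1)/1 = 0.064607 → 6.46%.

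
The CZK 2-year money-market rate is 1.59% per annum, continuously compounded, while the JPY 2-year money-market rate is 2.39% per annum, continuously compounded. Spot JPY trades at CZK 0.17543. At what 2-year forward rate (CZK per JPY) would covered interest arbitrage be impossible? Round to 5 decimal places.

T = 2 years.
CZK growth factor: e^(0.0159×2) = 1.032311.
Growth of 1 JPY over T: e^(0.0239×2) = 1.0489608.
Forward (CZK per JPY) = 0.17543 × 1.032311 / 1.0489608 = 0.1726455.

0.17265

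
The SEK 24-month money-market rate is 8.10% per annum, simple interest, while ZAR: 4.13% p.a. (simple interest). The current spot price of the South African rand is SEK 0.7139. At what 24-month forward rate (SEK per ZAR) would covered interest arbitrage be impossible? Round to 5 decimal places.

0.76626

T = 2 years.
SEK accumulates by 1 + 0.0810×2 = 1.162000.
Growth of 1 ZAR over T: 1 + 0.0413×2 = 1.082600.
CIP: F = S · (grow SEK)/(grow ZAR) = 0.7139 × 1.162000/1.082600 = 0.7662588 SEK per ZAR.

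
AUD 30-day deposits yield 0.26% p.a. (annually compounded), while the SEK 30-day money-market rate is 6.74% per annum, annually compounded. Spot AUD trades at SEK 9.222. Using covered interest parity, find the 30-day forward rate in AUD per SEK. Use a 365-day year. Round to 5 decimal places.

T = 30/365 years.
SEK growth factor: (1 + 0.0674)^(30/365) = 1.0053754.
Growth of 1 AUD over T: (1 + 0.0026)^(30/365) = 1.0002134.
So F = 9.222 × 1.0053754 / 1.0002134 = 9.269594 (SEK/AUD).
Quoted the other way: 1/9.269594 = 0.10788 AUD per SEK.

0.10788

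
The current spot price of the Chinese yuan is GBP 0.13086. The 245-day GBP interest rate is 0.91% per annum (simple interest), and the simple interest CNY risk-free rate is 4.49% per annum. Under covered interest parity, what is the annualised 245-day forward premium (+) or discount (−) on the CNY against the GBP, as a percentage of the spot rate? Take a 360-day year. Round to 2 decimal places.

-3.47%

T = 245/360 years.
F = S · g_GBP/g_CNY = 0.13086 × 1.0061931/1.0305569 = 0.12776629.
(F − S)/S ÷ T = (0.12776629 − 0.13086)/0.13086/(245/360) = -0.034738 → -3.47%.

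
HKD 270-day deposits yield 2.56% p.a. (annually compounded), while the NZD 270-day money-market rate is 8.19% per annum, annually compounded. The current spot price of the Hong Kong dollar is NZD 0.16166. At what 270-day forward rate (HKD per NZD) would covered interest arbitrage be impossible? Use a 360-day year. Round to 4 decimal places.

T = 270/360 years.
NZD accumulates by (1 + 0.0819)^(270/360) = 1.0608167.
HKD accumulates by (1 + 0.0256)^(270/360) = 1.0191392.
Forward (NZD per HKD) = 0.16166 × 1.0608167 / 1.0191392 = 0.1682711.
Invert for HKD per NZD: 1 / 0.1682711 = 5.9428.

5.9428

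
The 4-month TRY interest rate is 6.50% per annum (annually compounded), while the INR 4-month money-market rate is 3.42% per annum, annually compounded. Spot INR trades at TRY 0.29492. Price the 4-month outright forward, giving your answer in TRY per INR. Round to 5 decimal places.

0.29782

T = 4/12 years.
Growth of 1 TRY over T: (1 + 0.0650)^(4/12) = 1.0212135.
INR growth factor: (1 + 0.0342)^(4/12) = 1.0112725.
Forward (TRY per INR) = 0.29492 × 1.0212135 / 1.0112725 = 0.2978191.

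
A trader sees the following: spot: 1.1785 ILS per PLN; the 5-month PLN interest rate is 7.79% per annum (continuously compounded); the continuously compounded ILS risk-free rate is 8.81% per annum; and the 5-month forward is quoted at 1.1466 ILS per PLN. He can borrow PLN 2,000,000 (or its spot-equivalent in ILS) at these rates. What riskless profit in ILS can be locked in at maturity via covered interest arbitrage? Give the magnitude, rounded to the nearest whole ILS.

ILS 76,275

T = 5/12 years.
Route A — deposit PLN, sell forward: 2,000,000 × 1.032990851 × 1.1466 = ILS 2,368,854.62.
Route B — convert at spot, deposit ILS: 2,000,000 × 1.1785 × 1.037390405 = ILS 2,445,129.18.
The quoted forward undervalues PLN, so borrow PLN, convert to ILS at spot, deposit the ILS at 8.81%, and buy PLN forward at 1.1466 to cover the loan.
Arbitrage profit = |2,368,854.62 − 2,445,129.18| = ILS 76,275.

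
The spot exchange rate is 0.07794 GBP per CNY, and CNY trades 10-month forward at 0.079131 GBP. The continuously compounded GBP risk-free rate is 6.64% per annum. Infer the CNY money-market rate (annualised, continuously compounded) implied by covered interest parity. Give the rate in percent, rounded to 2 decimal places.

T = 10/12 years.
F/S = 0.079131/0.07794 = 1.0152810 = (growth of GBP) / (growth of CNY).
The GBP side grows by e^(0.0664×10/12) = 1.0568929.
Hence g_CNY = 1.0409856.
Take logs: ln 1.0409856 / (10/12) = 0.048202, so 4.82%.

4.82%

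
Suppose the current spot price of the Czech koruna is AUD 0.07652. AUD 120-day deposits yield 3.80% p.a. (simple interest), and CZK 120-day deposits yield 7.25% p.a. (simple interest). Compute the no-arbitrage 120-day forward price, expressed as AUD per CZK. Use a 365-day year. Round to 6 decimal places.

0.075672

T = 120/365 years.
Growth of 1 AUD over T: 1 + 0.0380×120/365 = 1.0124932.
CZK growth factor: 1 + 0.0725×120/365 = 1.0238356.
Forward (AUD per CZK) = 0.07652 × 1.0124932 / 1.0238356 = 0.07567229.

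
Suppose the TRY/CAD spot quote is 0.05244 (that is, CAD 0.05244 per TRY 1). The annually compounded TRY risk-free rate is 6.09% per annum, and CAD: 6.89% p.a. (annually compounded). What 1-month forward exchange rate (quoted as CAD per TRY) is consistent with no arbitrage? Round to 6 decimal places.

0.052473

T = 1/12 years.
CAD accumulates by (1 + 0.0689)^(1/12) = 1.005568.
TRY growth factor: (1 + 0.0609)^(1/12) = 1.0049386.
Forward (CAD per TRY) = 0.05244 × 1.005568 / 1.0049386 = 0.05247284.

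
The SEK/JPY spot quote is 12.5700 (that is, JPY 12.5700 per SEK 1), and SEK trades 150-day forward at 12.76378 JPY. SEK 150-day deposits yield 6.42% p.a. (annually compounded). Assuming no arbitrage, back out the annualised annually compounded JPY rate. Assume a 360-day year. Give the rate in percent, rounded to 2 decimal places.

10.40%

T = 150/360 years.
By CIP, F/S equals the JPY-to-SEK growth ratio: 12.76378/12.57 = 1.0154161.
The SEK side grows by (1 + 0.0642)^(150/360) = 1.0262654.
So the JPY growth factor = 1.0420864.
r = 1.0420864^(360/150) − 1 = 0.104000 → 10.40%.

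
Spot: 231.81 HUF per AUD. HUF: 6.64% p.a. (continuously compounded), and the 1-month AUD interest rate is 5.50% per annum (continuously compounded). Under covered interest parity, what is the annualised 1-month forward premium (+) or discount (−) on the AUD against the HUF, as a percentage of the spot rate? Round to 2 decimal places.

+1.14%

T = 1/12 years.
F = S · g_HUF/g_AUD = 231.81 × 1.0055487/1.0045939 = 232.03032.
(F − S)/S ÷ T = (232.03032 − 231.81)/231.81/(1/12) = 0.011405 → 1.14%.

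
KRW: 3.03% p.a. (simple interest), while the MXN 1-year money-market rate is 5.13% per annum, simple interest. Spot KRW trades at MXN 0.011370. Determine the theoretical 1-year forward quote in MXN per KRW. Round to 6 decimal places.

T = 1 year.
MXN growth factor: 1 + 0.0513×1 = 1.051300.
KRW growth factor: 1 + 0.0303×1 = 1.030300.
So F = 0.01137 × 1.051300 / 1.030300 = 0.01160175 (MXN/KRW).

0.011602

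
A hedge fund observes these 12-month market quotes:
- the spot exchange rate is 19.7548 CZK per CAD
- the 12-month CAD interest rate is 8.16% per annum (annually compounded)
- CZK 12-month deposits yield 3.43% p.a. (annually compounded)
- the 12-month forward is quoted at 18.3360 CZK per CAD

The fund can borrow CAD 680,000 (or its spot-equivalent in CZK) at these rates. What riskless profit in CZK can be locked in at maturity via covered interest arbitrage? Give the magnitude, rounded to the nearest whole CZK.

T = 1 year.
Keep in CAD, deliver into the forward: 680,000·1.081600·18.3360 = CZK 13,485,907.97.
Swap to CZK now, deposit: 680,000·19.7548·1.034300 = CZK 13,894,024.96.
The quoted forward undervalues CAD, so borrow CAD, convert to CZK at spot, deposit the CZK at 3.43%, and buy CAD forward at 18.3360 to cover the loan.
Arbitrage profit = |13,485,907.97 − 13,894,024.96| = CZK 408,117.

CZK 408,117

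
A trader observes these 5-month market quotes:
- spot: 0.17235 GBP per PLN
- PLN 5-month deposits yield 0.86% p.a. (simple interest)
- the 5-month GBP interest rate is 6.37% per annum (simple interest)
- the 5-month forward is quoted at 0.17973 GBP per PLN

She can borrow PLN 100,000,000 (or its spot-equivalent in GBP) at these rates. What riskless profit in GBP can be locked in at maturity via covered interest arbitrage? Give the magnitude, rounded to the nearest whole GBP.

T = 5/12 years.
Keep in PLN, deliver into the forward: 100,000,000·1.0035833333·0.17973 = GBP 18,037,403.25.
Swap to GBP now, deposit: 100,000,000·0.17235·1.0265416667 = GBP 17,692,445.63.
The quoted forward overvalues PLN, so borrow GBP, buy PLN at spot, deposit the PLN at 0.86%, and sell the proceeds forward at 0.17973.
Arbitrage profit = |18,037,403.25 − 17,692,445.63| = GBP 344,958.

GBP 344,958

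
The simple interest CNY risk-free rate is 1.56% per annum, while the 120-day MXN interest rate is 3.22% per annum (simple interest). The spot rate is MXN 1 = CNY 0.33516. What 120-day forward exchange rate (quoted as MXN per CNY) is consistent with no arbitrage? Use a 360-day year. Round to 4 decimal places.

T = 120/360 years.
CNY growth factor: 1 + 0.0156×120/360 = 1.005200.
MXN accumulates by 1 + 0.0322×120/360 = 1.0107333.
CIP: F = S · (grow CNY)/(grow MXN) = 0.33516 × 1.005200/1.0107333 = 0.3333252 CNY per MXN.
Quoted the other way: 1/0.3333252 = 3.0001 MXN per CNY.

3.0001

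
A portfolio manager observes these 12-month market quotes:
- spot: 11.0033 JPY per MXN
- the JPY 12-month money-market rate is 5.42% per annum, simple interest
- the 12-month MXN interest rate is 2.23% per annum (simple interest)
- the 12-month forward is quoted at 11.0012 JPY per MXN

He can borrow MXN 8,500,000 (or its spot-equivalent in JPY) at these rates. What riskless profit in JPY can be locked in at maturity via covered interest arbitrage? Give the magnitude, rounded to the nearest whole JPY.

JPY 3,001,793

T = 1 year.
Route A — deposit MXN, sell forward: 8,500,000 × 1.022300 × 11.0012 = JPY 95,595,477.46.
Route B — convert at spot, deposit JPY: 8,500,000 × 11.0033 × 1.054200 = JPY 98,597,270.31.
The quoted forward undervalues MXN, so borrow MXN, convert to JPY at spot, deposit the JPY at 5.42%, and buy MXN forward at 11.0012 to cover the loan.
The gap between the two covered legs is JPY 3,001,793.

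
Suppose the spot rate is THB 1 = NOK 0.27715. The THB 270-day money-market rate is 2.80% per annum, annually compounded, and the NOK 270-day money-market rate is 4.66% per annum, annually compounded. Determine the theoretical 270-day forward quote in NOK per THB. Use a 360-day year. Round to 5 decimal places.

0.28090

T = 270/360 years.
NOK growth factor: (1 + 0.0466)^(270/360) = 1.0347503.
THB growth factor: (1 + 0.0280)^(270/360) = 1.0209273.
So F = 0.27715 × 1.0347503 / 1.0209273 = 0.2809025 (NOK/THB).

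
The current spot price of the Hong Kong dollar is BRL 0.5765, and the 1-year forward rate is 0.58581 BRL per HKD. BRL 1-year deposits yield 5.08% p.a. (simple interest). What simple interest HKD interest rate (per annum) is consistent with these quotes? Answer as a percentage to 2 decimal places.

T = 1 year.
CIP gives F = S · g_BRL/g_HKD, so g_BRL/g_HKD = 0.58581/0.5765 = 1.0161492.
The BRL side grows by 1 + 0.0508×1 = 1.050800.
Hence g_HKD = 1.0341001.
(1.0341001 − 1)/T = 0.034100, i.e. 3.41%.

3.41%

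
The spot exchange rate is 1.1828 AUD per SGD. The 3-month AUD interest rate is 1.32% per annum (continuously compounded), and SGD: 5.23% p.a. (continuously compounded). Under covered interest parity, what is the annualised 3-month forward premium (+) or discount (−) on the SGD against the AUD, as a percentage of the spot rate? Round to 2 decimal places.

T = 3/12 years.
CIP forward (AUD per SGD) = 1.1828 × 1.0033055/1.0131609 = 1.1712945.
Annualised premium = (F − S)/S × (1/T) = (1.1712945 − 1.1828)/1.1828 ÷ (3/12) = -3.89%.

-3.89%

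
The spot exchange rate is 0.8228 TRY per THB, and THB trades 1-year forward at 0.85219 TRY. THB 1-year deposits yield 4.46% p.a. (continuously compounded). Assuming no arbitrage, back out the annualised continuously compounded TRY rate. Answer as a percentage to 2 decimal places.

T = 1 year.
By CIP, F/S equals the TRY-to-THB growth ratio: 0.85219/0.8228 = 1.0357195.
THB growth factor: e^(0.0446×1) = 1.0456095.
That pins the TRY growth at 1.0829581.
Take logs: ln 1.0829581 / 1 = 0.079696, so 7.97%.

7.97%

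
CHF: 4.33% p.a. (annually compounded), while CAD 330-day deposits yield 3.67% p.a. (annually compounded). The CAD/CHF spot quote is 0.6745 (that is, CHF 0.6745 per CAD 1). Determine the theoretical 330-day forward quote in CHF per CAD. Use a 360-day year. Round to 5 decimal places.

T = 330/360 years.
CHF accumulates by (1 + 0.0433)^(330/360) = 1.0396212.
CAD growth factor: (1 + 0.0367)^(330/360) = 1.0335909.
Forward (CHF per CAD) = 0.6745 × 1.0396212 / 1.0335909 = 0.6784352.

0.67844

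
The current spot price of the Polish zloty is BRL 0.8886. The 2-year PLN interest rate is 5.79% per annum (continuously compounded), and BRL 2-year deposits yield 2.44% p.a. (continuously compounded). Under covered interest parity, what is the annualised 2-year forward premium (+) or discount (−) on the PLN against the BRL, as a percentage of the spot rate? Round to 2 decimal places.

-3.24%

T = 2 years.
F = S · g_BRL/g_PLN = 0.8886 × 1.0500103/1.1227713 = 0.8310144.
Annualised premium = (F − S)/S × (1/T) = (0.8310144 − 0.8886)/0.8886 ÷ 2 = -3.24%.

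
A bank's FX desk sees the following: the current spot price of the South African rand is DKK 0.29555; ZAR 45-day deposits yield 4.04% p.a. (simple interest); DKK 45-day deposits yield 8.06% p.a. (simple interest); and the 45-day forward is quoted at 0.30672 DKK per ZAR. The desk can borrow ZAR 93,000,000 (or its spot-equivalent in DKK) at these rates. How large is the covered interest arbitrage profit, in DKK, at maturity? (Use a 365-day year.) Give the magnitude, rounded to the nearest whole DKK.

T = 45/365 years.
Keep in ZAR, deliver into the forward: 93,000,000·1.0049808219·0.30672 = DKK 28,667,037.75.
Swap to DKK now, deposit: 93,000,000·0.29555·1.0099369863 = DKK 27,759,279.50.
The quoted forward overvalues ZAR, so borrow DKK, buy ZAR at spot, deposit the ZAR at 4.04%, and sell the proceeds forward at 0.30672.
Profit = 28,667,037.75 − 27,759,279.50 = DKK 907,758.

DKK 907,758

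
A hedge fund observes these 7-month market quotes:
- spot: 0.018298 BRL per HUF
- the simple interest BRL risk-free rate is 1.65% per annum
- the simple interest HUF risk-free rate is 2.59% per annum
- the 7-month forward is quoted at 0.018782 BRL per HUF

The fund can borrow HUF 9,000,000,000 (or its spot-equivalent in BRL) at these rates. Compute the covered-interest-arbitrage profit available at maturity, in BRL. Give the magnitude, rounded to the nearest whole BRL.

BRL 5,324,818

T = 7/12 years.
Route A — deposit HUF, sell forward: 9,000,000,000 × 1.01510833333 × 0.018782 = BRL 171,591,882.45.
Route B — convert at spot, deposit BRL: 9,000,000,000 × 0.018298 × 1.009625 = BRL 166,267,064.25.
The quoted forward overvalues HUF, so borrow BRL, buy HUF at spot, deposit the HUF at 2.59%, and sell the proceeds forward at 0.018782.
The gap between the two covered legs is BRL 5,324,818.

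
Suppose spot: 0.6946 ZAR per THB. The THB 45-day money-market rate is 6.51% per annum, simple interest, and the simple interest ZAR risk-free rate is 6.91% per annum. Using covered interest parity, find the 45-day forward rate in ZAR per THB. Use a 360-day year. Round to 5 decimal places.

T = 45/360 years.
ZAR growth factor: 1 + 0.0691×45/360 = 1.0086375.
THB growth factor: 1 + 0.0651×45/360 = 1.0081375.
CIP: F = S · (grow ZAR)/(grow THB) = 0.6946 × 1.0086375/1.0081375 = 0.6949445 ZAR per THB.

0.69494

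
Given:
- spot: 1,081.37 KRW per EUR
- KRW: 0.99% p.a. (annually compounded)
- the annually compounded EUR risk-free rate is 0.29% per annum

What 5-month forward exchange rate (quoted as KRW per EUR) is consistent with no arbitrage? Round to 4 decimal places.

T = 5/12 years.
Growth of 1 KRW over T: (1 + 0.0099)^(5/12) = 1.0041131509.
EUR accumulates by (1 + 0.0029)^(5/12) = 1.0012073128.
CIP: F = S · (grow KRW)/(grow EUR) = 1081.37 × 1.0041131509/1.0012073128 = 1084.508497 KRW per EUR.

1084.5085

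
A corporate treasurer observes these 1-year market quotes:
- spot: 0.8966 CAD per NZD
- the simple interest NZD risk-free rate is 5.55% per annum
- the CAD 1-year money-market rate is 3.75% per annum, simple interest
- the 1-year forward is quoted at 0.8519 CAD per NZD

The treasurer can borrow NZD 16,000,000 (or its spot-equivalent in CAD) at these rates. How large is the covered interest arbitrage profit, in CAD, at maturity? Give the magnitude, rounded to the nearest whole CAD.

T = 1 year.
Invest the NZD and cover forward: 16,000,000 × 1.055500 × 0.8519 = CAD 14,386,887.20.
Convert at spot and invest in CAD: 16,000,000 × 0.8966 × 1.037500 = CAD 14,883,560.00.
The quoted forward undervalues NZD, so borrow NZD, convert to CAD at spot, deposit the CAD at 3.75%, and buy NZD forward at 0.8519 to cover the loan.
Arbitrage profit = |14,386,887.20 − 14,883,560.00| = CAD 496,673.

CAD 496,673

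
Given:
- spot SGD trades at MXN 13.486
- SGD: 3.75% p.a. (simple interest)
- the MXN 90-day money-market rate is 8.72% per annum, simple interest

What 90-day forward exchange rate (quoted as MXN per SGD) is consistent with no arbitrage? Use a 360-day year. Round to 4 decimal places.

T = 90/360 years.
MXN growth factor: 1 + 0.0872×90/360 = 1.021800.
SGD accumulates by 1 + 0.0375×90/360 = 1.009375.
Forward (MXN per SGD) = 13.486 × 1.021800 / 1.009375 = 13.652007.

13.6520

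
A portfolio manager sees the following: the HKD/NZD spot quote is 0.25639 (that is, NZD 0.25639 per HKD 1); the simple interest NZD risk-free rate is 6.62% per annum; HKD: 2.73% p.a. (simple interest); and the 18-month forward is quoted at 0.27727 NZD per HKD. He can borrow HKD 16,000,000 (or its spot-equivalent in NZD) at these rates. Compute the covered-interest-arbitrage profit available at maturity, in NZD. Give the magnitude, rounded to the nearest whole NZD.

NZD 108,395

T = 18/12 years.
Route A — deposit HKD, sell forward: 16,000,000 × 1.040950 × 0.27727 = NZD 4,617,987.30.
Route B — convert at spot, deposit NZD: 16,000,000 × 0.25639 × 1.099300 = NZD 4,509,592.43.
The quoted forward overvalues HKD, so borrow NZD, buy HKD at spot, deposit the HKD at 2.73%, and sell the proceeds forward at 0.27727.
Profit = 4,617,987.30 − 4,509,592.43 = NZD 108,395.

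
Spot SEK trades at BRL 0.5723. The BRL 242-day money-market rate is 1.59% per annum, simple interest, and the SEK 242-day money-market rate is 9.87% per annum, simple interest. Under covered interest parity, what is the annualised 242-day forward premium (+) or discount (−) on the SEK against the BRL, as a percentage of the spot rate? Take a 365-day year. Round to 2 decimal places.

-7.77%

T = 242/365 years.
No-arbitrage forward: 0.5723 × 1.0105419 / 1.0654395 = 0.5428118 BRL/SEK.
(F − S)/S ÷ T = (0.5428118 − 0.5723)/0.5723/(242/365) = -0.077714 → -7.77%.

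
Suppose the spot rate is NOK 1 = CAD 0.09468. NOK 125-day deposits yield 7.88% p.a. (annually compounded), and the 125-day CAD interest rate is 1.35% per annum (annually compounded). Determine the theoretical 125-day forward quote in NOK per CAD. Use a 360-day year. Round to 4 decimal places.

10.7934

T = 125/360 years.
Growth of 1 CAD over T: (1 + 0.0135)^(125/360) = 1.004667.
NOK accumulates by (1 + 0.0788)^(125/360) = 1.02668644.
Forward (CAD per NOK) = 0.09468 × 1.004667 / 1.02668644 = 0.092649389.
Quoted the other way: 1/0.092649389 = 10.7934 NOK per CAD.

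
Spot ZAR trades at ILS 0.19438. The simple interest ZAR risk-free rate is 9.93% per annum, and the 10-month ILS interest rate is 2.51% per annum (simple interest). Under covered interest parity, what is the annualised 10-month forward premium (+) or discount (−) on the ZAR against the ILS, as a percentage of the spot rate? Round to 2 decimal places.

-6.85%

T = 10/12 years.
F = S · g_ILS/g_ZAR = 0.19438 × 1.0209167/1.082750 = 0.18327942.
Annualised premium = (F − S)/S × (1/T) = (0.18327942 − 0.19438)/0.19438 ÷ (10/12) = -6.85%.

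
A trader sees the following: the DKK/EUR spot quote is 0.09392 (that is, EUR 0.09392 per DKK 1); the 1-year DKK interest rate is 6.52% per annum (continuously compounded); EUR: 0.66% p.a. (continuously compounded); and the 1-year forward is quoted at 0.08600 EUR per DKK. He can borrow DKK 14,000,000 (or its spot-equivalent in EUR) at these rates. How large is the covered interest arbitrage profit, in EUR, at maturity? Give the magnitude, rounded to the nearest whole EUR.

EUR 38,470

T = 1 year.
Invest the DKK and cover forward: 14,000,000 × 1.067372478 × 0.08600 = EUR 1,285,116.46.
Convert at spot and invest in EUR: 14,000,000 × 0.09392 × 1.006621828 = EUR 1,323,586.91.
The quoted forward undervalues DKK, so borrow DKK, convert to EUR at spot, deposit the EUR at 0.66%, and buy DKK forward at 0.08600 to cover the loan.
The gap between the two covered legs is EUR 38,470.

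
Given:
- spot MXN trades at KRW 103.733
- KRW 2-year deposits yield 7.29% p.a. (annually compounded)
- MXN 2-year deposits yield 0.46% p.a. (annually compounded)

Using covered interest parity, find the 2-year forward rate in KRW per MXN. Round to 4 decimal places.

T = 2 years.
KRW accumulates by (1 + 0.0729)^2 = 1.15111441.
MXN accumulates by (1 + 0.0046)^2 = 1.00922116.
CIP: F = S · (grow KRW)/(grow MXN) = 103.733 × 1.15111441/1.00922116 = 118.317526 KRW per MXN.

118.3175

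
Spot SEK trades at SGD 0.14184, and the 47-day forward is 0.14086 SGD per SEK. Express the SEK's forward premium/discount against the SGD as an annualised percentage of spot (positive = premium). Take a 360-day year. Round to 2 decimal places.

-5.29%

T = 47/360 years.
SEK trades forward at -0.69092% vs spot over the period.
Annualise by dividing by T: -0.0069092 / (47/360) = -0.052922 → -5.29%.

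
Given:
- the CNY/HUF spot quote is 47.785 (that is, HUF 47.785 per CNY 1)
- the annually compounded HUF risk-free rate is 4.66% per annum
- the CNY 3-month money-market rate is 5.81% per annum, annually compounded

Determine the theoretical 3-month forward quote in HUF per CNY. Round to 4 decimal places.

T = 3/12 years.
HUF growth factor: (1 + 0.0466)^(3/12) = 1.01145178.
CNY accumulates by (1 + 0.0581)^(3/12) = 1.01421885.
So F = 47.785 × 1.01145178 / 1.01421885 = 47.654629 (HUF/CNY).

47.6546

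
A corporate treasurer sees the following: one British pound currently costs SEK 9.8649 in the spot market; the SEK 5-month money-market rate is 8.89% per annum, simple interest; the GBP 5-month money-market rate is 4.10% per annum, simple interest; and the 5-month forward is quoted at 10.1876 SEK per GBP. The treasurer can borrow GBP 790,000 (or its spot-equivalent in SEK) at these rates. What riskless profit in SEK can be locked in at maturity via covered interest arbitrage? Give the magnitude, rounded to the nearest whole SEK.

T = 5/12 years.
Invest the GBP and cover forward: 790,000 × 1.017083333 × 10.1876 = SEK 8,185,694.15.
Convert at spot and invest in SEK: 790,000 × 9.8649 × 1.037041667 = SEK 8,081,946.75.
The quoted forward overvalues GBP, so borrow SEK, buy GBP at spot, deposit the GBP at 4.10%, and sell the proceeds forward at 10.1876.
The gap between the two covered legs is SEK 103,747.

SEK 103,747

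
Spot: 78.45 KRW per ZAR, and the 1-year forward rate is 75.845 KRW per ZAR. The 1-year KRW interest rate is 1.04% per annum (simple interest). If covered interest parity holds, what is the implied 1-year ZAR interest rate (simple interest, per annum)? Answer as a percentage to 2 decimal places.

T = 1 year.
By CIP, F/S equals the KRW-to-ZAR growth ratio: 75.845/78.45 = 0.9667941.
KRW growth factor: 1 + 0.0104×1 = 1.010400.
So the ZAR growth factor = 1.0451036.
r = (1.0451036 − 1)/1 = 0.045104 → 4.51%.

4.51%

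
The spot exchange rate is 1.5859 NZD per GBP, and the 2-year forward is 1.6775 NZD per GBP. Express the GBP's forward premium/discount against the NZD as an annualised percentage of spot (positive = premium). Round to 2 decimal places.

T = 2 years.
(F − S)/S = (1.6775 − 1.5859)/1.5859 = 0.0577590.
Annualise by dividing by T: 0.0577590 / 2 = 0.028879 → 2.89%.

+2.89%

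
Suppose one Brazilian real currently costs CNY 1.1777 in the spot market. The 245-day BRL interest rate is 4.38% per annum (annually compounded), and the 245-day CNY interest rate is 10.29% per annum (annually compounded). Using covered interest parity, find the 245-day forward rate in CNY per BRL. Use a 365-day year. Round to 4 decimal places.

1.2221

T = 245/365 years.
CNY accumulates by (1 + 0.1029)^(245/365) = 1.0679518.
BRL accumulates by (1 + 0.0438)^(245/365) = 1.0291923.
Forward (CNY per BRL) = 1.1777 × 1.0679518 / 1.0291923 = 1.222052.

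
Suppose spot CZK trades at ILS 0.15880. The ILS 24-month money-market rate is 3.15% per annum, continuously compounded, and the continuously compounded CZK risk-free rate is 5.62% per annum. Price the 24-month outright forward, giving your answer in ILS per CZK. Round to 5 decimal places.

0.15115

T = 2 years.
ILS growth factor: e^(0.0315×2) = 1.0650268.
CZK accumulates by e^(0.0562×2) = 1.1189604.
Forward (ILS per CZK) = 0.1588 × 1.0650268 / 1.1189604 = 0.1511459.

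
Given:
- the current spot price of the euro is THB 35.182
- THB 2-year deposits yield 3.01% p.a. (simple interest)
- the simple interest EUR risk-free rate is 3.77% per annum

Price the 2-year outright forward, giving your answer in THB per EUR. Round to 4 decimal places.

T = 2 years.
THB accumulates by 1 + 0.0301×2 = 1.060200.
EUR growth factor: 1 + 0.0377×2 = 1.075400.
Forward (THB per EUR) = 35.182 × 1.060200 / 1.075400 = 34.684728.

34.6847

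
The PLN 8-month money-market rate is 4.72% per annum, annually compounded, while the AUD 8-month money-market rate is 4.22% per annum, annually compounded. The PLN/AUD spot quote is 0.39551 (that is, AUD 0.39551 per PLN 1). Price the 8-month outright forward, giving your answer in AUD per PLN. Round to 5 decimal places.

0.39425

T = 8/12 years.
Growth of 1 AUD over T: (1 + 0.0422)^(8/12) = 1.0279391.
PLN growth factor: (1 + 0.0472)^(8/12) = 1.0312242.
Forward (AUD per PLN) = 0.39551 × 1.0279391 / 1.0312242 = 0.3942501.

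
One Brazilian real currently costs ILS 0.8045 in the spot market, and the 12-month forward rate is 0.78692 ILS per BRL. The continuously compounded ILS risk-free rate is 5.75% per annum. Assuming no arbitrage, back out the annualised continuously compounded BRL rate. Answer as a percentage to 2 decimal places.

7.96%

T = 1 year.
By CIP, F/S equals the ILS-to-BRL growth ratio: 0.78692/0.8045 = 0.9781479.
ILS growth factor: e^(0.0575×1) = 1.0591853.
That pins the BRL growth at 1.0828478.
Take logs: ln 1.0828478 / 1 = 0.079594, so 7.96%.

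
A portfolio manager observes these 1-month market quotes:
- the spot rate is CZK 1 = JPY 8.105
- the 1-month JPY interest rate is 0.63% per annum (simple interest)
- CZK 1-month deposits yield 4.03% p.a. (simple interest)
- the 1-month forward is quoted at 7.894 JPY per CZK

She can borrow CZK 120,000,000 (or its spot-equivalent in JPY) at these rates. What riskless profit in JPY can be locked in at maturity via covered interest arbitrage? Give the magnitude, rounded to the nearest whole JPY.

JPY 22,649,333

T = 1/12 years.
Route A — deposit CZK, sell forward: 120,000,000 × 1.00335833333 × 7.894 = JPY 950,461,282.00.
Route B — convert at spot, deposit JPY: 120,000,000 × 8.105 × 1.000525 = JPY 973,110,615.00.
The quoted forward undervalues CZK, so borrow CZK, convert to JPY at spot, deposit the JPY at 0.63%, and buy CZK forward at 7.894 to cover the loan.
Profit = 973,110,615.00 − 950,461,282.00 = JPY 22,649,333.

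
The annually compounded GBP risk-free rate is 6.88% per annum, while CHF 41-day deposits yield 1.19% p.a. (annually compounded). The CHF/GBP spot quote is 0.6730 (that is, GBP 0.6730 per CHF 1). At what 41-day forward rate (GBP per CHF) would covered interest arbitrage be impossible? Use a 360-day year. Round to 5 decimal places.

T = 41/360 years.
GBP growth factor: (1 + 0.0688)^(41/360) = 1.0076066.
CHF growth factor: (1 + 0.0119)^(41/360) = 1.0013482.
Forward (GBP per CHF) = 0.673 × 1.0076066 / 1.0013482 = 0.6772062.

0.67721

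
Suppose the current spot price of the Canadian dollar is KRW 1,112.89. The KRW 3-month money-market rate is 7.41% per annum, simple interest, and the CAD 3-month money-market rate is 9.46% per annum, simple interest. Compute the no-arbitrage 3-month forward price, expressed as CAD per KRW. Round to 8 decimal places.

0.00090308

T = 3/12 years.
Growth of 1 KRW over T: 1 + 0.0741×3/12 = 1.018525.
CAD accumulates by 1 + 0.0946×3/12 = 1.023650.
So F = 1112.89 × 1.018525 / 1.023650 = 1107.318 (KRW/CAD).
Quoted the other way: 1/1107.318 = 0.00090308 CAD per KRW.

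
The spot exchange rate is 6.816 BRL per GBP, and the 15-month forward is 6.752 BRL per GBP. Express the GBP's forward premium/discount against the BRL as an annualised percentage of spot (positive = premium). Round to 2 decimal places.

T = 15/12 years.
(F − S)/S = (6.752 − 6.816)/6.816 = -0.0093897.
Annualise by dividing by T: -0.0093897 / (15/12) = -0.007512 → -0.75%.

-0.75%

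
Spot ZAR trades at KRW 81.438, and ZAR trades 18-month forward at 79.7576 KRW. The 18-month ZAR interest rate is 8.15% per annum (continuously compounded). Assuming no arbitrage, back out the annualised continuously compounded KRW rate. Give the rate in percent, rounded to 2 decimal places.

T = 18/12 years.
F/S = 79.7576/81.438 = 0.9793659 = (growth of KRW) / (growth of ZAR).
ZAR growth factor: e^(0.0815×18/12) = 1.1300366.
So the KRW growth factor = 1.1067193.
Take logs: ln 1.1067193 / (18/12) = 0.067600, so 6.76%.

6.76%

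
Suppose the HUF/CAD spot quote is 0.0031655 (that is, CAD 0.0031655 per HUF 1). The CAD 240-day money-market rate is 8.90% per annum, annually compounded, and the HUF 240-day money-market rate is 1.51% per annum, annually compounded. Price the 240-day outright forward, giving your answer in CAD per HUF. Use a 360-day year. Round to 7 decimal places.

T = 240/360 years.
CAD accumulates by (1 + 0.0890)^(240/360) = 1.0584863.
HUF growth factor: (1 + 0.0151)^(240/360) = 1.0100415.
Forward (CAD per HUF) = 0.0031655 × 1.0584863 / 1.0100415 = 0.003317327.

0.0033173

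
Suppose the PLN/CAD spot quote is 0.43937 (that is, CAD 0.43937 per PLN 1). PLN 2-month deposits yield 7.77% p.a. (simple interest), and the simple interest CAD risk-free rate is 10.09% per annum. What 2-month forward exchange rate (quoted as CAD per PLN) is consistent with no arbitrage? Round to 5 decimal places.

T = 2/12 years.
CAD growth factor: 1 + 0.1009×2/12 = 1.0168167.
PLN accumulates by 1 + 0.0777×2/12 = 1.012950.
CIP: F = S · (grow CAD)/(grow PLN) = 0.43937 × 1.0168167/1.012950 = 0.4410472 CAD per PLN.

0.44105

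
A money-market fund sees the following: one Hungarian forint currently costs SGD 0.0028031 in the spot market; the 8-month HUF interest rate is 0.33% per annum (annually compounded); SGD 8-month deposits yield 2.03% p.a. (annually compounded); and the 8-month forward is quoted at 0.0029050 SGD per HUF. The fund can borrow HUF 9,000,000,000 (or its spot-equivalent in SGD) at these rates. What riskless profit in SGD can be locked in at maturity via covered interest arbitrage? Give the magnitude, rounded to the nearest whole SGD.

SGD 634,315

T = 8/12 years.
Invest the HUF and cover forward: 9,000,000,000 × 1.0021987918 × 0.0029050 = SGD 26,202,487.41.
Convert at spot and invest in SGD: 9,000,000,000 × 0.0028031 × 1.0134879538 = SGD 25,568,172.75.
The quoted forward overvalues HUF, so borrow SGD, buy HUF at spot, deposit the HUF at 0.33%, and sell the proceeds forward at 0.0029050.
The gap between the two covered legs is SGD 634,315.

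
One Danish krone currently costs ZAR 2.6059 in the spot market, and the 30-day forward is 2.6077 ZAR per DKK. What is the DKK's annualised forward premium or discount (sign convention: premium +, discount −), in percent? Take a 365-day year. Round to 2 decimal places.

+0.84%

T = 30/365 years.
DKK trades forward at +0.06907% vs spot over the period.
Annualise by dividing by T: 0.0006907 / (30/365) = 0.008404 → 0.84%.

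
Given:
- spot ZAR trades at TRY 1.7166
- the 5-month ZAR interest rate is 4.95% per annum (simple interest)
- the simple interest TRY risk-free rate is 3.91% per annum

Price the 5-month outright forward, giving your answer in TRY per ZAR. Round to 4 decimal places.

1.7093

T = 5/12 years.
Growth of 1 TRY over T: 1 + 0.0391×5/12 = 1.0162917.
ZAR growth factor: 1 + 0.0495×5/12 = 1.020625.
CIP: F = S · (grow TRY)/(grow ZAR) = 1.7166 × 1.0162917/1.020625 = 1.709312 TRY per ZAR.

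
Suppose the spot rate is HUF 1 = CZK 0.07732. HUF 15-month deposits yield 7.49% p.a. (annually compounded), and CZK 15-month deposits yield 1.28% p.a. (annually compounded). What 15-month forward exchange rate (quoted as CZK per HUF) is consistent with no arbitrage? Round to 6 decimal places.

T = 15/12 years.
CZK accumulates by (1 + 0.0128)^(15/12) = 1.0160255.
HUF growth factor: (1 + 0.0749)^(15/12) = 1.0944857.
Forward (CZK per HUF) = 0.07732 × 1.0160255 / 1.0944857 = 0.07177718.

0.071777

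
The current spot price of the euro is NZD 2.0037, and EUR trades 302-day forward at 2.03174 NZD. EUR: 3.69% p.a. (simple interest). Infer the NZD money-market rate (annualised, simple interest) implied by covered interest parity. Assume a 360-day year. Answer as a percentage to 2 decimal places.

T = 302/360 years.
CIP gives F = S · g_NZD/g_EUR, so g_NZD/g_EUR = 2.03174/2.0037 = 1.0139941.
EUR growth factor: 1 + 0.0369×302/360 = 1.030955.
That pins the NZD growth at 1.0453823.
(1.0453823 − 1)/T = 0.054098, i.e. 5.41%.

5.41%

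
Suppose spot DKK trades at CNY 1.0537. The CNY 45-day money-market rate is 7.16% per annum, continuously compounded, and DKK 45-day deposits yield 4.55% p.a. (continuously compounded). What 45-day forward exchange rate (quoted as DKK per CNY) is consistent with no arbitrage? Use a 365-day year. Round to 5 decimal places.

0.94599

T = 45/365 years.
Growth of 1 CNY over T: e^(0.0716×45/365) = 1.0088665.
DKK accumulates by e^(0.0455×45/365) = 1.0056254.
Forward (CNY per DKK) = 1.0537 × 1.0088665 / 1.0056254 = 1.057096.
Quoted the other way: 1/1.057096 = 0.94599 DKK per CNY.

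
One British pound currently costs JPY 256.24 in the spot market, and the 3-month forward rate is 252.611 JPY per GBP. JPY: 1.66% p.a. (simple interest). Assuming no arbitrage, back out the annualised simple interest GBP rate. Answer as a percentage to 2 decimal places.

T = 3/12 years.
CIP gives F = S · g_JPY/g_GBP, so g_JPY/g_GBP = 252.611/256.24 = 0.9858375.
JPY growth factor: 1 + 0.0166×3/12 = 1.004150.
So the GBP growth factor = 1.0185756.
r = (1.0185756 − 1)/(3/12) = 0.074302 → 7.43%.

7.43%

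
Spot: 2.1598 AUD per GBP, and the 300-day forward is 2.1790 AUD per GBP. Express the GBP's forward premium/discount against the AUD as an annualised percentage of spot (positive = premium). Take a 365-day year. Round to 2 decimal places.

+1.08%

T = 300/365 years.
Period premium: (2.1790 − 2.1598)/2.1598 = 0.0088897.
Per annum: 0.0088897 / (300/365) = 0.010816 = 1.08%.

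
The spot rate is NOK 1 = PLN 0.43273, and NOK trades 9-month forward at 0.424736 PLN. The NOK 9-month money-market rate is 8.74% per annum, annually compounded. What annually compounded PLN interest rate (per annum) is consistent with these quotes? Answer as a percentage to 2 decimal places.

6.07%

T = 9/12 years.
By CIP, F/S equals the PLN-to-NOK growth ratio: 0.424736/0.43273 = 0.9815266.
The NOK side grows by (1 + 0.0874)^(9/12) = 1.0648587.
That pins the PLN growth at 1.0451871.
Annualise: 1.0451871^(12/9) − 1 = 0.060699 = 6.07%.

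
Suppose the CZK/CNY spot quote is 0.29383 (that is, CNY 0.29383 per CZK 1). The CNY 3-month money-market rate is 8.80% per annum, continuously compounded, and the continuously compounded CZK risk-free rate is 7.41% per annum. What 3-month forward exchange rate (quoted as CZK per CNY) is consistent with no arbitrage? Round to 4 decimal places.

3.3915

T = 3/12 years.
CNY growth factor: e^(0.0880×3/12) = 1.0222438.
CZK accumulates by e^(0.0741×3/12) = 1.0186977.
Forward (CNY per CZK) = 0.29383 × 1.0222438 / 1.0186977 = 0.2948528.
Invert for CZK per CNY: 1 / 0.2948528 = 3.3915.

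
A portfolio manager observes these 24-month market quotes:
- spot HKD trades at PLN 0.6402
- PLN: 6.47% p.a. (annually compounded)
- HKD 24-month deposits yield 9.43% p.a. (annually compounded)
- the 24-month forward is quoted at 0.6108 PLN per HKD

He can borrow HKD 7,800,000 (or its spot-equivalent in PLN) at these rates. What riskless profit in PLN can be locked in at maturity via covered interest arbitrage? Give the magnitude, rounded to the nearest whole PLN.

T = 2 years.
Route A — deposit HKD, sell forward: 7,800,000 × 1.19749249 × 0.6108 = PLN 5,705,141.62.
Route B — convert at spot, deposit PLN: 7,800,000 × 0.6402 × 1.13358609 = PLN 5,660,630.16.
The quoted forward overvalues HKD, so borrow PLN, buy HKD at spot, deposit the HKD at 9.43%, and sell the proceeds forward at 0.6108.
Arbitrage profit = |5,705,141.62 − 5,660,630.16| = PLN 44,511.

PLN 44,511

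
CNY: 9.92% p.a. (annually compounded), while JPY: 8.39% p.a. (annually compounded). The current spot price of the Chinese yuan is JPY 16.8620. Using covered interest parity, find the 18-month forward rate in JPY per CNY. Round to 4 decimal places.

T = 18/12 years.
JPY accumulates by (1 + 0.0839)^(18/12) = 1.12845391.
CNY accumulates by (1 + 0.0992)^(18/12) = 1.15243139.
Forward (JPY per CNY) = 16.862 × 1.12845391 / 1.15243139 = 16.511169.

16.5112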